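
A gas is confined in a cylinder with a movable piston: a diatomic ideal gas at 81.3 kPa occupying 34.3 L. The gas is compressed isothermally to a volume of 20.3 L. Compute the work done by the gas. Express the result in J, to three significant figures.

Isothermal: W = nRT ln(V₂/V₁) = P₁V₁ ln(V₂/V₁).
P₁V₁ = (81.3 kPa)(34.3 L) = 2789 J.
W = 2789 × ln(20.3/34.3) = 2789 × -0.5245
W_by_gas = -1463 J.

W ≈ -1460 J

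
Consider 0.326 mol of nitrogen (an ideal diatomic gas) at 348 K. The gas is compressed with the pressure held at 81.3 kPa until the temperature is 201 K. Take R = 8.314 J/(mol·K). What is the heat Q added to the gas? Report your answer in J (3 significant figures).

Q ≈ -1390 J

Isobaric: W = nRΔT = (0.326)(8.314)(-147) = -398.4 J.
ΔU = nCᵥΔT with Cᵥ = 5R/2: ΔU = (0.326)(20.79)(-147) = -996.1 J.
Q = ΔU + W = -996.1 − 398.4 = -1394 J.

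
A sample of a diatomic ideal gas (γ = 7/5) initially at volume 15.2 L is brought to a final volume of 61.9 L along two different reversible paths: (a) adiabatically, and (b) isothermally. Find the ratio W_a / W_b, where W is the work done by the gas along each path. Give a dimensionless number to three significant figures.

W_a / W_b ≈ 0.765

Path (a) adiabatic: W = P₁V₁(1 − (V₁/V₂)^(γ−1))/(γ−1) → W_a/(P₁V₁) = 1.074.
Path (b) isothermal: W = P₁V₁ ln(V₂/V₁) → W_b/(P₁V₁) = 1.404.
W_a / W_b = 1.074 / 1.404 = 0.7651.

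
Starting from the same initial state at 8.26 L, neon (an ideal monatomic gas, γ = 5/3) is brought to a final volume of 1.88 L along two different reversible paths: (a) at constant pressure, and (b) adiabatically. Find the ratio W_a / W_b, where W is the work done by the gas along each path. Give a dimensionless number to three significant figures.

W_a / W_b ≈ 0.306

Path (a) isobaric: W = P₁(V₂ − V₁) → W_a/(P₁V₁) = -0.7724.
Path (b) adiabatic: W = P₁V₁(1 − (V₁/V₂)^(γ−1))/(γ−1) → W_b/(P₁V₁) = -2.524.
W_a / W_b = -0.7724 / -2.524 = 0.306.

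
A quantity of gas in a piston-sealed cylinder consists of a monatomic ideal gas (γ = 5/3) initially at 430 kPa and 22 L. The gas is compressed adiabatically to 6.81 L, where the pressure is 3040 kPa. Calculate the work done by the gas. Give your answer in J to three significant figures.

Adiabatic: W = (P₁V₁ − P₂V₂)/(γ − 1) with γ = 5/3.
P₁V₁ = 9460 J, P₂V₂ = 20702 J.
W = (9460 − 20702) / 0.6667 = -16864 J.

W ≈ -16900 J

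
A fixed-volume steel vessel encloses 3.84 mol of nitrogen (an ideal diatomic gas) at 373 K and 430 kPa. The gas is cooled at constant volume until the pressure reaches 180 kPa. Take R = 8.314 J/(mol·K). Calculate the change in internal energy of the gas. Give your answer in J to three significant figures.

Constant volume ⇒ W = 0, so Q = ΔU = nCᵥΔT with Cᵥ = 5R/2 = 20.79 J/(mol·K).
At constant V, T₂/T₁ = P₂/P₁ ⇒ ΔT = T₁(P₂/P₁ − 1) = 373·(180/430 − 1) = -216.9 K.
ΔU = (3.84)(20.79)(-216.9) = -17309 J.

ΔU ≈ -17300 J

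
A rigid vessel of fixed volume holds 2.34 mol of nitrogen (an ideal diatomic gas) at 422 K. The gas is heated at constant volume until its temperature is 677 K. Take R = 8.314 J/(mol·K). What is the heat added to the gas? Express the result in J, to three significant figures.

Q ≈ 12400 J

Constant volume ⇒ W = 0, so Q = ΔU = nCᵥΔT with Cᵥ = 5R/2 = 20.79 J/(mol·K).
ΔU = (2.34)(20.79)(677 − 422) = 12402 J.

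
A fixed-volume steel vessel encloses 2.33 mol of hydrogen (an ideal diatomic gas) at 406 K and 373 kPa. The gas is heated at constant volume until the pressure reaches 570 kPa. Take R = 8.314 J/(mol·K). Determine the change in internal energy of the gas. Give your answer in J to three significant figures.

ΔU ≈ 10400 J

Constant volume ⇒ W = 0, so Q = ΔU = nCᵥΔT with Cᵥ = 5R/2 = 20.79 J/(mol·K).
At constant V, T₂/T₁ = P₂/P₁ ⇒ ΔT = T₁(P₂/P₁ − 1) = 406·(570/373 − 1) = 214.4 K.
ΔU = (2.33)(20.79)(214.4) = 10385 J.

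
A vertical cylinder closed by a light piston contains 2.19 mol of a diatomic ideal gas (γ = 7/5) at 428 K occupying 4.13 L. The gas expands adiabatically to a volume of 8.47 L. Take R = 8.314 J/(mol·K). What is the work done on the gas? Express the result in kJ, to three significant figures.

W ≈ -4.86 kJ

Adiabatic: TV^(γ−1) = const with γ = 7/5.
T₂ = T₁ (V₁/V₂)^(γ−1) = 428 × (4.13/8.47)^0.4 = 428 × 0.7503 = 321.1 K.
W_by = nCᵥ(T₁ − T₂) = (2.19)(20.79)(428 − 321.1) = 4865 J.
Work on gas = −W_by = -4865 J.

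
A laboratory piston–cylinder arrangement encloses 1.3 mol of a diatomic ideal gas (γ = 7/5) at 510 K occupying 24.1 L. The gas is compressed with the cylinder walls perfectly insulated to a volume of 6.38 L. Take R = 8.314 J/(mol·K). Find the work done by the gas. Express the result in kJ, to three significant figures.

W ≈ -9.67 kJ

Adiabatic: TV^(γ−1) = const with γ = 7/5.
T₂ = T₁ (V₁/V₂)^(γ−1) = 510 × (24.1/6.38)^0.4 = 510 × 1.702 = 867.9 K.
W_by = nCᵥ(T₁ − T₂) = (1.3)(20.79)(510 − 867.9) = -9670 J.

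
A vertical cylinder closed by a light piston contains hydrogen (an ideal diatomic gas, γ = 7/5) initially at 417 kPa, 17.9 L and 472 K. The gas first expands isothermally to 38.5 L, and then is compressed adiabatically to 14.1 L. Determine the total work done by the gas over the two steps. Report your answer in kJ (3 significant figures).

Step 1 (isothermal): W = P₁V₁ ln(V₂/V₁) = (7464) ln(38.5/17.9) = 5717 J.
After step 1: P = 193.9 kPa, V = 38.5 L, T = 472 K.
Step 2 (adiabatic): W = (P₁V₁ − P₂V₂)/(γ−1) = (7464 − 11155)/0.4 = -9228 J.
W_total = 5717 − 9228 = -3511 J.

W_total ≈ -3.51 kJ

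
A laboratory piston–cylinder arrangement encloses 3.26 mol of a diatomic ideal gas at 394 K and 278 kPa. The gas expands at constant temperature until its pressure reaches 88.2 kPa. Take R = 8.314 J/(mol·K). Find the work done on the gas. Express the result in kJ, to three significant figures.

W ≈ -12.3 kJ

Isothermal process: W = nRT ln(V₂/V₁) = nRT ln(P₁/P₂).
W = (3.26)(8.314)(394) × ln(278/88.2)
  = 10679 × ln(3.152) = 10679 × 1.148
W_by_gas = 12259 J; work on gas = −W_by = -12259 J.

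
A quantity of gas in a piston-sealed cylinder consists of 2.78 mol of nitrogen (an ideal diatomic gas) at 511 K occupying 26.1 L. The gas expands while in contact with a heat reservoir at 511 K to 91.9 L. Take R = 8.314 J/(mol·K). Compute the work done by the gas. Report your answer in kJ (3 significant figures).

W ≈ 14.9 kJ

Isothermal: W = nRT ln(V₂/V₁).
W = (2.78)(8.314)(511) × ln(91.9/26.1)
  = 11811 × 1.259
W_by_gas = 14867 J.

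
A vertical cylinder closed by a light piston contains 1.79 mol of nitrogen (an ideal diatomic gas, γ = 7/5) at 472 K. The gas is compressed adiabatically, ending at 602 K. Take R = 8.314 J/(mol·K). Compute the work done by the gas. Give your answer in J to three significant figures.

W ≈ -4840 J

Adiabatic ⇒ Q = 0, so W_by = −ΔU = nCᵥ(T₁ − T₂).
Cᵥ = 5R/2 = 20.79 J/(mol·K).
W = (1.79)(20.79)(472 − 602) = -4837 J.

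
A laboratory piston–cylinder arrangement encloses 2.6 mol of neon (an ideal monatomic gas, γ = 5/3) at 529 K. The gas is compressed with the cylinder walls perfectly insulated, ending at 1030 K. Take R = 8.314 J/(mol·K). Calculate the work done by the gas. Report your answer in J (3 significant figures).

W ≈ -16200 J

Adiabatic ⇒ Q = 0, so W_by = −ΔU = nCᵥ(T₁ − T₂).
Cᵥ = 3R/2 = 12.47 J/(mol·K).
W = (2.6)(12.47)(529 − 1030) = -16245 J.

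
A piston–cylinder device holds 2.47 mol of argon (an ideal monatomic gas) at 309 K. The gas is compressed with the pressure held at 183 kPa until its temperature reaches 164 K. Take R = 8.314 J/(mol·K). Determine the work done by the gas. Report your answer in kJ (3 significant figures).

W ≈ -2.98 kJ

Isobaric: W = P ΔV = nR ΔT.
W = (2.47)(8.314)(164 − 309) = -2978 J.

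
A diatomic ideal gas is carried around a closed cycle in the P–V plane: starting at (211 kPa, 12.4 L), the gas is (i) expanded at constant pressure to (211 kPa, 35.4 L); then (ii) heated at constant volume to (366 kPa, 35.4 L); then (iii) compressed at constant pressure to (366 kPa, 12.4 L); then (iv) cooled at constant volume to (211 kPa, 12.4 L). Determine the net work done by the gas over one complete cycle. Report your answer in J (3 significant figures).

W_net ≈ -3560 J

Constant-volume legs do no work.
W(i) = (211)(35.4 − 12.4) = 4853 J; W(iii) = (366)(12.4 − 35.4) = -8418 J.
W_net = 4853 − 8418 = -3565 J (the counter-clockwise enclosed area).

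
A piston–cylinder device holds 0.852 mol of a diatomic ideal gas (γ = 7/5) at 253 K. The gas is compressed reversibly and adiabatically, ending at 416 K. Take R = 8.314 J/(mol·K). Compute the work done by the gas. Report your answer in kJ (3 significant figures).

W ≈ -2.89 kJ

Adiabatic ⇒ Q = 0, so W_by = −ΔU = nCᵥ(T₁ − T₂).
Cᵥ = 5R/2 = 20.79 J/(mol·K).
W = (0.852)(20.79)(253 − 416) = -2887 J.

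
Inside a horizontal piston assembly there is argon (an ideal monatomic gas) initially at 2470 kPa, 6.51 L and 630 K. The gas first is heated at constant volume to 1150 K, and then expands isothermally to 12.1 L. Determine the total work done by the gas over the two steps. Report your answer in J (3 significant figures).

Step 1 (isochoric): W = 0 (constant volume).
After step 1: P = 4509 kPa (V unchanged).
Step 2 (isothermal): W = P₁V₁ ln(V₂/V₁) = (29352) ln(12.1/6.51) = 18194 J.
W_total = 0 + 18194 = 18194 J.

W_total ≈ 18200 J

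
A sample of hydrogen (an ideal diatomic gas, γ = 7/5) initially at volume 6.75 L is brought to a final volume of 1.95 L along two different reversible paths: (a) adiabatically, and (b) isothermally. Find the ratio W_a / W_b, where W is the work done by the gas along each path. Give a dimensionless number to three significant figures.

W_a / W_b ≈ 1.30

Path (a) adiabatic: W = P₁V₁(1 − (V₁/V₂)^(γ−1))/(γ−1) → W_a/(P₁V₁) = -1.608.
Path (b) isothermal: W = P₁V₁ ln(V₂/V₁) → W_b/(P₁V₁) = -1.242.
W_a / W_b = -1.608 / -1.242 = 1.295.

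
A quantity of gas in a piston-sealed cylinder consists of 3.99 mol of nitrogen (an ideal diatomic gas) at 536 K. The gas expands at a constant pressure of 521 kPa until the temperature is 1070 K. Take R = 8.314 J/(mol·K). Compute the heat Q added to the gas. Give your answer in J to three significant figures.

Isobaric: W = nRΔT = (3.99)(8.314)(534) = 17714 J.
ΔU = nCᵥΔT with Cᵥ = 5R/2: ΔU = (3.99)(20.79)(534) = 44286 J.
Q = ΔU + W = 44286 + 17714 = 62000 J.

Q ≈ 62000 J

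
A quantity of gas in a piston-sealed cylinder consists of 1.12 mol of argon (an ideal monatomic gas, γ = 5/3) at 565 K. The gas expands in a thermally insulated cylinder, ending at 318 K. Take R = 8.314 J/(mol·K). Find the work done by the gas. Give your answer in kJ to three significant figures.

W ≈ 3.45 kJ

Adiabatic ⇒ Q = 0, so W_by = −ΔU = nCᵥ(T₁ − T₂).
Cᵥ = 3R/2 = 12.47 J/(mol·K).
W = (1.12)(12.47)(565 − 318) = 3450 J.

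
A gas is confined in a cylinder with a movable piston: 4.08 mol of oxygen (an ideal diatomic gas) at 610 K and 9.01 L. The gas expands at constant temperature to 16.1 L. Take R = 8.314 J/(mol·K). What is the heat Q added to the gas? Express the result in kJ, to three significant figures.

Q ≈ 12.0 kJ

Isothermal ⇒ ΔU = 0, so Q = W = nRT ln(V₂/V₁).
Q = (4.08)(8.314)(610) ln(16.1/9.01) = 20692 × 0.5805 = 12011 J.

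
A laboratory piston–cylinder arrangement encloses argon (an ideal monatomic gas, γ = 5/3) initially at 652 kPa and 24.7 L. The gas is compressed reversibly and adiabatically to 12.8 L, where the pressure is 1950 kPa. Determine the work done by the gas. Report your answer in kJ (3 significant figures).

Adiabatic: W = (P₁V₁ − P₂V₂)/(γ − 1) with γ = 5/3.
P₁V₁ = 16104 J, P₂V₂ = 24960 J.
W = (16104 − 24960) / 0.6667 = -13283 J.

W ≈ -13.3 kJ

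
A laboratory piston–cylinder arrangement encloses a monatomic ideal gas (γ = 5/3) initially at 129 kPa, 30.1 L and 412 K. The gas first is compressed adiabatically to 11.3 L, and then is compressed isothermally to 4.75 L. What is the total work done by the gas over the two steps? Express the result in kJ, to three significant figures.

Step 1 (adiabatic): W = (P₁V₁ − P₂V₂)/(γ−1) = (3883 − 7461)/0.667 = -5368 J.
After step 1: P = 660.3 kPa, V = 11.3 L, T = 791.7 K.
Step 2 (isothermal): W = P₁V₁ ln(V₂/V₁) = (7461) ln(4.75/11.3) = -6466 J.
W_total = -5368 − 6466 = -11834 J.

W_total ≈ -11.8 kJ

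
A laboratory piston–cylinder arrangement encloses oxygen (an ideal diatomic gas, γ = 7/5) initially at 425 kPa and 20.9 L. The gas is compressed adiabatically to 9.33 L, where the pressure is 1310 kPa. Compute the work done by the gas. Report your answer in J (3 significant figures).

Adiabatic: W = (P₁V₁ − P₂V₂)/(γ − 1) with γ = 7/5.
P₁V₁ = 8882 J, P₂V₂ = 12222 J.
W = (8882 − 12222) / 0.4 = -8350 J.

W ≈ -8350 J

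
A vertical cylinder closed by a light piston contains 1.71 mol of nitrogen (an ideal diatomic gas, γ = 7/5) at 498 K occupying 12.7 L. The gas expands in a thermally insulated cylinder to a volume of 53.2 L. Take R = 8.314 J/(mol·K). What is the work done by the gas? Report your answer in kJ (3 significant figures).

Adiabatic: TV^(γ−1) = const with γ = 7/5.
T₂ = T₁ (V₁/V₂)^(γ−1) = 498 × (12.7/53.2)^0.4 = 498 × 0.5638 = 280.8 K.
W_by = nCᵥ(T₁ − T₂) = (1.71)(20.79)(498 − 280.8) = 7720 J.

W ≈ 7.72 kJ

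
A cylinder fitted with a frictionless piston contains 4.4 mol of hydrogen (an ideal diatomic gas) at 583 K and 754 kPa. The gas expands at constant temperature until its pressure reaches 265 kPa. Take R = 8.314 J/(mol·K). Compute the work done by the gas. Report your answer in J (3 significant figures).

Isothermal process: W = nRT ln(V₂/V₁) = nRT ln(P₁/P₂).
W = (4.4)(8.314)(583) × ln(754/265)
  = 21327 × ln(2.845) = 21327 × 1.046
W_by_gas = 22301 J.

W ≈ 22300 J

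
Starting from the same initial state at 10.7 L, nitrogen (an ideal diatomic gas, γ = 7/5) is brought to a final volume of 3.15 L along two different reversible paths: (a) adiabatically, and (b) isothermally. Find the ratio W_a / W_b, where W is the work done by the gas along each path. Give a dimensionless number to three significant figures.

W_a / W_b ≈ 1.29

Path (a) adiabatic: W = P₁V₁(1 − (V₁/V₂)^(γ−1))/(γ−1) → W_a/(P₁V₁) = -1.577.
Path (b) isothermal: W = P₁V₁ ln(V₂/V₁) → W_b/(P₁V₁) = -1.223.
W_a / W_b = -1.577 / -1.223 = 1.29.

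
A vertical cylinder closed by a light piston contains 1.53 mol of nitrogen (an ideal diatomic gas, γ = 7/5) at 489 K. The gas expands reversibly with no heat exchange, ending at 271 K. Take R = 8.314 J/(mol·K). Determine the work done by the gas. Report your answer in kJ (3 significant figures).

W ≈ 6.93 kJ

Adiabatic ⇒ Q = 0, so W_by = −ΔU = nCᵥ(T₁ − T₂).
Cᵥ = 5R/2 = 20.79 J/(mol·K).
W = (1.53)(20.79)(489 − 271) = 6933 J.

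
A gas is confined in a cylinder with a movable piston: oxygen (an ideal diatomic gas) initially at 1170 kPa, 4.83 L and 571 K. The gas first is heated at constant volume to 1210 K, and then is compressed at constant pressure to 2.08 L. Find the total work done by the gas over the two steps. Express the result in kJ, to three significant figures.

W_total ≈ -6.82 kJ

Step 1 (isochoric): W = 0 (constant volume).
After step 1: P = 2479 kPa (V unchanged).
Step 2 (isobaric): W = PΔV = (2479 kPa)(2.08 − 4.83 L) = -6818 J.
W_total = 0 − 6818 = -6818 J.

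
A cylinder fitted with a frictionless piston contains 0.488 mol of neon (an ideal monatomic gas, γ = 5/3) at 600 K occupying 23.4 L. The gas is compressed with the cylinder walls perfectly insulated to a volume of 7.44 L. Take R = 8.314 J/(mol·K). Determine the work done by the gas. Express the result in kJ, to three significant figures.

Adiabatic: TV^(γ−1) = const with γ = 5/3.
T₂ = T₁ (V₁/V₂)^(γ−1) = 600 × (23.4/7.44)^0.667 = 600 × 2.147 = 1288 K.
W_by = nCᵥ(T₁ − T₂) = (0.488)(12.47)(600 − 1288) = -4187 J.

W ≈ -4.19 kJ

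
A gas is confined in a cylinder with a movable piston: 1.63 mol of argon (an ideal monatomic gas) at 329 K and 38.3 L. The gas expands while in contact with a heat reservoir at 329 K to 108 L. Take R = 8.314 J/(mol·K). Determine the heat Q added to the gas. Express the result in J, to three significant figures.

Isothermal ⇒ ΔU = 0, so Q = W = nRT ln(V₂/V₁).
Q = (1.63)(8.314)(329) ln(108/38.3) = 4459 × 1.037 = 4622 J.

Q ≈ 4620 J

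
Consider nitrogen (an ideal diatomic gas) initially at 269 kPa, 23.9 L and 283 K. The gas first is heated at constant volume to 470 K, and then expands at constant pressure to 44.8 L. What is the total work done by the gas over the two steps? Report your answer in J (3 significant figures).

W_total ≈ 9340 J

Step 1 (isochoric): W = 0 (constant volume).
After step 1: P = 446.7 kPa (V unchanged).
Step 2 (isobaric): W = PΔV = (446.7 kPa)(44.8 − 23.9 L) = 9337 J.
W_total = 0 + 9337 = 9337 J.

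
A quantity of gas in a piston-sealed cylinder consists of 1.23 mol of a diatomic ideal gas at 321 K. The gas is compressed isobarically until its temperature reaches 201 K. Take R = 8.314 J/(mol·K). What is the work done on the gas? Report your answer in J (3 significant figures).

W ≈ 1230 J

Isobaric: W = P ΔV = nR ΔT.
W = (1.23)(8.314)(201 − 321) = -1227 J.
Work on gas = −W_by = 1227 J.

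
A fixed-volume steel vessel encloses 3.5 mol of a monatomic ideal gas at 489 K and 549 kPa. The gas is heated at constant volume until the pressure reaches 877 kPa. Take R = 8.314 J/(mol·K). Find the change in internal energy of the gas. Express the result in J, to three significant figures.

ΔU ≈ 12800 J

Constant volume ⇒ W = 0, so Q = ΔU = nCᵥΔT with Cᵥ = 3R/2 = 12.47 J/(mol·K).
At constant V, T₂/T₁ = P₂/P₁ ⇒ ΔT = T₁(P₂/P₁ − 1) = 489·(877/549 − 1) = 292.2 K.
ΔU = (3.5)(12.47)(292.2) = 12752 J.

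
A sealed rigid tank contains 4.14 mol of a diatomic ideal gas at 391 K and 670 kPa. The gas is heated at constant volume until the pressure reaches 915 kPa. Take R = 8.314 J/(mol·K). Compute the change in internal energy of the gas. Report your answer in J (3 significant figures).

ΔU ≈ 12300 J

Constant volume ⇒ W = 0, so Q = ΔU = nCᵥΔT with Cᵥ = 5R/2 = 20.79 J/(mol·K).
At constant V, T₂/T₁ = P₂/P₁ ⇒ ΔT = T₁(P₂/P₁ − 1) = 391·(915/670 − 1) = 143 K.
ΔU = (4.14)(20.79)(143) = 12303 J.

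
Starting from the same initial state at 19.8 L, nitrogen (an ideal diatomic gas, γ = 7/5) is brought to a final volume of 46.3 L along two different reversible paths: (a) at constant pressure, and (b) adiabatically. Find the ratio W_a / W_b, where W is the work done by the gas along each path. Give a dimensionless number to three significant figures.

Path (a) isobaric: W = P₁(V₂ − V₁) → W_a/(P₁V₁) = 1.338.
Path (b) adiabatic: W = P₁V₁(1 − (V₁/V₂)^(γ−1))/(γ−1) → W_b/(P₁V₁) = 0.7202.
W_a / W_b = 1.338 / 0.7202 = 1.858.

W_a / W_b ≈ 1.86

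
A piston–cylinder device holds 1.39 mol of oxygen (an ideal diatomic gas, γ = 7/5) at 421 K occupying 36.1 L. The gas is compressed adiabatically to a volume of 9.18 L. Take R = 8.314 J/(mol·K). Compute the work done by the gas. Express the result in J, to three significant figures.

Adiabatic: TV^(γ−1) = const with γ = 7/5.
T₂ = T₁ (V₁/V₂)^(γ−1) = 421 × (36.1/9.18)^0.4 = 421 × 1.729 = 728 K.
W_by = nCᵥ(T₁ − T₂) = (1.39)(20.79)(421 − 728) = -8870 J.

W ≈ -8870 J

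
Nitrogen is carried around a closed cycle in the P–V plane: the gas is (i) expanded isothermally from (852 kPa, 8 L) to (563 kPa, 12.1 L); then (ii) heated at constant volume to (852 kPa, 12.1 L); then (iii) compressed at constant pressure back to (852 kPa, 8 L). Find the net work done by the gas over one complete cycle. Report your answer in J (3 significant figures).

Leg (i): W = PᵢVᵢ ln(V_f/Vᵢ) = (6816) ln(12.1/8) = 2820 J.
Leg (ii): W = 0.
Leg (iii): W = PΔV = (852)(8 − 12.1) = -3493 J.
W_net = 2820 − 3493 = -673 J.

W_net ≈ -673 J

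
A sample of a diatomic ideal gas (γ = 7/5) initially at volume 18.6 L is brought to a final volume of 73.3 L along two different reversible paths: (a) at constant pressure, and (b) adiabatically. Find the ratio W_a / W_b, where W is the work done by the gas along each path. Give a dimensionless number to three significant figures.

Path (a) isobaric: W = P₁(V₂ − V₁) → W_a/(P₁V₁) = 2.941.
Path (b) adiabatic: W = P₁V₁(1 − (V₁/V₂)^(γ−1))/(γ−1) → W_b/(P₁V₁) = 1.056.
W_a / W_b = 2.941 / 1.056 = 2.786.

W_a / W_b ≈ 2.79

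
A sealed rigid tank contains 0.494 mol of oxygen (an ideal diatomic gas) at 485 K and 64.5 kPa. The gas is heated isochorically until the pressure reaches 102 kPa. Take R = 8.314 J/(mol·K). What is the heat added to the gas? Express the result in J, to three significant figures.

Q ≈ 2900 J

Constant volume ⇒ W = 0, so Q = ΔU = nCᵥΔT with Cᵥ = 5R/2 = 20.79 J/(mol·K).
At constant V, T₂/T₁ = P₂/P₁ ⇒ ΔT = T₁(P₂/P₁ − 1) = 485·(102/64.5 − 1) = 282 K.
ΔU = (0.494)(20.79)(282) = 2895 J.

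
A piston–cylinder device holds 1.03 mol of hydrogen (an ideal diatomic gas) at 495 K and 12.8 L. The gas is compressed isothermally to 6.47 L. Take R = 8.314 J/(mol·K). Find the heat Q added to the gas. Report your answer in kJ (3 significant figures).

Q ≈ -2.89 kJ

Isothermal ⇒ ΔU = 0, so Q = W = nRT ln(V₂/V₁).
Q = (1.03)(8.314)(495) ln(6.47/12.8) = 4239 × -0.6823 = -2892 J.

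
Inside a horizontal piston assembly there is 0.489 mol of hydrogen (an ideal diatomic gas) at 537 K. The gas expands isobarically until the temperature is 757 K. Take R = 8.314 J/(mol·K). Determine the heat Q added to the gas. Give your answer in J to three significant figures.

Isobaric: W = nRΔT = (0.489)(8.314)(220) = 894.4 J.
ΔU = nCᵥΔT with Cᵥ = 5R/2: ΔU = (0.489)(20.79)(220) = 2236 J.
Q = ΔU + W = 2236 + 894.4 = 3130 J.

Q ≈ 3130 J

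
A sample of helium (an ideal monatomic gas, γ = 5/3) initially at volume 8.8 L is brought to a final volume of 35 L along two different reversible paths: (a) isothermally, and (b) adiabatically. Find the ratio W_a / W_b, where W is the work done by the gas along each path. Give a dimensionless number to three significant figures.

Path (a) isothermal: W = P₁V₁ ln(V₂/V₁) → W_a/(P₁V₁) = 1.381.
Path (b) adiabatic: W = P₁V₁(1 − (V₁/V₂)^(γ−1))/(γ−1) → W_b/(P₁V₁) = 0.9025.
W_a / W_b = 1.381 / 0.9025 = 1.53.

W_a / W_b ≈ 1.53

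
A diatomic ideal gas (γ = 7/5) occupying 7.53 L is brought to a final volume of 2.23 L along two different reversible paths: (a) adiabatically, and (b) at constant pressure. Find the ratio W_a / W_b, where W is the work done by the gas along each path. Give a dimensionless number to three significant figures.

W_a / W_b ≈ 2.23

Path (a) adiabatic: W = P₁V₁(1 − (V₁/V₂)^(γ−1))/(γ−1) → W_a/(P₁V₁) = -1.568.
Path (b) isobaric: W = P₁(V₂ − V₁) → W_b/(P₁V₁) = -0.7039.
W_a / W_b = -1.568 / -0.7039 = 2.227.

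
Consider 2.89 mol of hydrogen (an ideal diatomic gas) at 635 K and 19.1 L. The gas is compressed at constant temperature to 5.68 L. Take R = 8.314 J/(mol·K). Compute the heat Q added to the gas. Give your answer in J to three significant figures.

Isothermal ⇒ ΔU = 0, so Q = W = nRT ln(V₂/V₁).
Q = (2.89)(8.314)(635) ln(5.68/19.1) = 15257 × -1.213 = -18503 J.

Q ≈ -18500 J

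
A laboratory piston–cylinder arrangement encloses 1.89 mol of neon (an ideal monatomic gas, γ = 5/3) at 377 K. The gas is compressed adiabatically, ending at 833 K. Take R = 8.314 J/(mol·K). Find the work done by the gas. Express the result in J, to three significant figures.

W ≈ -10700 J

Adiabatic ⇒ Q = 0, so W_by = −ΔU = nCᵥ(T₁ − T₂).
Cᵥ = 3R/2 = 12.47 J/(mol·K).
W = (1.89)(12.47)(377 − 833) = -10748 J.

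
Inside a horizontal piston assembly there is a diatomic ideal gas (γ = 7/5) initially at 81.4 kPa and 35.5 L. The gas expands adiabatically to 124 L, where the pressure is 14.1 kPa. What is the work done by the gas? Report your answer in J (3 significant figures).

Adiabatic: W = (P₁V₁ − P₂V₂)/(γ − 1) with γ = 7/5.
P₁V₁ = 2890 J, P₂V₂ = 1748 J.
W = (2890 − 1748) / 0.4 = 2853 J.

W ≈ 2850 J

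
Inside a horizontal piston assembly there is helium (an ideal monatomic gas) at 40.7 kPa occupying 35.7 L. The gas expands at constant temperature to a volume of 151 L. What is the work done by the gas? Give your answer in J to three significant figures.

W ≈ 2100 J

Isothermal: W = nRT ln(V₂/V₁) = P₁V₁ ln(V₂/V₁).
P₁V₁ = (40.7 kPa)(35.7 L) = 1453 J.
W = 1453 × ln(151/35.7) = 1453 × 1.442
W_by_gas = 2095 J.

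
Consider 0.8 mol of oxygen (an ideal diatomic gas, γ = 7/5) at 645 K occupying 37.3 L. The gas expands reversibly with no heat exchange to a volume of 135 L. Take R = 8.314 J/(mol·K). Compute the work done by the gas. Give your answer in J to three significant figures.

W ≈ 4310 J

Adiabatic: TV^(γ−1) = const with γ = 7/5.
T₂ = T₁ (V₁/V₂)^(γ−1) = 645 × (37.3/135)^0.4 = 645 × 0.5978 = 385.6 K.
W_by = nCᵥ(T₁ − T₂) = (0.8)(20.79)(645 − 385.6) = 4314 J.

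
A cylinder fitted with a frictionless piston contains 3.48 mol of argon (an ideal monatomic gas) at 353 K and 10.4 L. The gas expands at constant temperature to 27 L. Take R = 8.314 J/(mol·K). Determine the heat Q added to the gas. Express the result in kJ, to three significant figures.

Q ≈ 9.74 kJ

Isothermal ⇒ ΔU = 0, so Q = W = nRT ln(V₂/V₁).
Q = (3.48)(8.314)(353) ln(27/10.4) = 10213 × 0.954 = 9744 J.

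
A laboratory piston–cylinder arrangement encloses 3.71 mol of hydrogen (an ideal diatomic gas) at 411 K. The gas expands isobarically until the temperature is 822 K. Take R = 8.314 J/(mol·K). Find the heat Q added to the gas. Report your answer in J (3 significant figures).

Isobaric: W = nRΔT = (3.71)(8.314)(411) = 12677 J.
ΔU = nCᵥΔT with Cᵥ = 5R/2: ΔU = (3.71)(20.79)(411) = 31693 J.
Q = ΔU + W = 31693 + 12677 = 44370 J.

Q ≈ 44400 J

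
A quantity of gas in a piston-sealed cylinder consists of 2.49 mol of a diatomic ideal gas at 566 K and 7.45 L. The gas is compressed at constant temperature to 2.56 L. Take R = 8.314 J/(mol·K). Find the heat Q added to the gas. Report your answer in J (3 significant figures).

Isothermal ⇒ ΔU = 0, so Q = W = nRT ln(V₂/V₁).
Q = (2.49)(8.314)(566) ln(2.56/7.45) = 11717 × -1.068 = -12516 J.

Q ≈ -12500 J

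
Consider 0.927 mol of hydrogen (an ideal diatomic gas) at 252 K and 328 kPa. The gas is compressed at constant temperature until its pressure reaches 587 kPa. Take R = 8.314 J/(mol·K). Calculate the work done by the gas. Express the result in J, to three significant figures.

W ≈ -1130 J

Isothermal process: W = nRT ln(V₂/V₁) = nRT ln(P₁/P₂).
W = (0.927)(8.314)(252) × ln(328/587)
  = 1942 × ln(0.5588) = 1942 × -0.582
W_by_gas = -1130 J.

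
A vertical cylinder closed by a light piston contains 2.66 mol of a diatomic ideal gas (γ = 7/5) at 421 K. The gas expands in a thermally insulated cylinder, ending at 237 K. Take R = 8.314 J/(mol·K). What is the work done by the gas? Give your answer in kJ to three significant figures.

Adiabatic ⇒ Q = 0, so W_by = −ΔU = nCᵥ(T₁ − T₂).
Cᵥ = 5R/2 = 20.79 J/(mol·K).
W = (2.66)(20.79)(421 − 237) = 10173 J.

W ≈ 10.2 kJ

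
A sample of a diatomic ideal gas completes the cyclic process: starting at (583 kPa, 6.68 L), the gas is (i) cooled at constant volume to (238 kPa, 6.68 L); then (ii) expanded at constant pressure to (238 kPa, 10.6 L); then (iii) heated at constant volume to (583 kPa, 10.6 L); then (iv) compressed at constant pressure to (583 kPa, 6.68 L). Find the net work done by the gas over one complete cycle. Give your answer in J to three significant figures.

Constant-volume legs do no work.
W(ii) = (238)(10.6 − 6.68) = 933 J; W(iv) = (583)(6.68 − 10.6) = -2285 J.
W_net = 933 − 2285 = -1352 J (the counter-clockwise enclosed area).

W_net ≈ -1350 J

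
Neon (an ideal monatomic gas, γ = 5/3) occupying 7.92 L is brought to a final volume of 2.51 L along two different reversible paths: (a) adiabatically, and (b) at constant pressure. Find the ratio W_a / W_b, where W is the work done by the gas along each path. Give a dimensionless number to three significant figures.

W_a / W_b ≈ 2.53

Path (a) adiabatic: W = P₁V₁(1 − (V₁/V₂)^(γ−1))/(γ−1) → W_a/(P₁V₁) = -1.727.
Path (b) isobaric: W = P₁(V₂ − V₁) → W_b/(P₁V₁) = -0.6831.
W_a / W_b = -1.727 / -0.6831 = 2.528.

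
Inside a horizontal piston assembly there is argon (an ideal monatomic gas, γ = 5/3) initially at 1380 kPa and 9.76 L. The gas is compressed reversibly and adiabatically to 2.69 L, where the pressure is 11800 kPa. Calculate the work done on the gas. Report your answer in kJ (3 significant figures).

Adiabatic: W = (P₁V₁ − P₂V₂)/(γ − 1) with γ = 5/3.
P₁V₁ = 13469 J, P₂V₂ = 31742 J.
W = (13469 − 31742) / 0.6667 = -27410 J.
Work on gas = −W_by = 27410 J.

W ≈ 27.4 kJ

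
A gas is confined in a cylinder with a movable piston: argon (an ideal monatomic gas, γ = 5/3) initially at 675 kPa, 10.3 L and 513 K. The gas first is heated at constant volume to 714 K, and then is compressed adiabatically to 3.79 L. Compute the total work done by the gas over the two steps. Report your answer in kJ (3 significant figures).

W_total ≈ -13.8 kJ

Step 1 (isochoric): W = 0 (constant volume).
After step 1: P = 939.5 kPa (V unchanged).
Step 2 (adiabatic): W = (P₁V₁ − P₂V₂)/(γ−1) = (9677 − 18845)/0.667 = -13752 J.
W_total = 0 − 13752 = -13752 J.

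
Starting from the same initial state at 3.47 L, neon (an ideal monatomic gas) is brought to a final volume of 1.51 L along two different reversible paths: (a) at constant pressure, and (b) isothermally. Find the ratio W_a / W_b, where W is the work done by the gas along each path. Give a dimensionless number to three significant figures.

Path (a) isobaric: W = P₁(V₂ − V₁) → W_a/(P₁V₁) = -0.5648.
Path (b) isothermal: W = P₁V₁ ln(V₂/V₁) → W_b/(P₁V₁) = -0.832.
W_a / W_b = -0.5648 / -0.832 = 0.6789.

W_a / W_b ≈ 0.679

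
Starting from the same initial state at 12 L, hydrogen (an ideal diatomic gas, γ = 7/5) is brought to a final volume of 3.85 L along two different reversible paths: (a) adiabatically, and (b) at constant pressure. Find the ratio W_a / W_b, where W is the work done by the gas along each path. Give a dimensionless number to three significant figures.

W_a / W_b ≈ 2.12

Path (a) adiabatic: W = P₁V₁(1 − (V₁/V₂)^(γ−1))/(γ−1) → W_a/(P₁V₁) = -1.439.
Path (b) isobaric: W = P₁(V₂ − V₁) → W_b/(P₁V₁) = -0.6792.
W_a / W_b = -1.439 / -0.6792 = 2.119.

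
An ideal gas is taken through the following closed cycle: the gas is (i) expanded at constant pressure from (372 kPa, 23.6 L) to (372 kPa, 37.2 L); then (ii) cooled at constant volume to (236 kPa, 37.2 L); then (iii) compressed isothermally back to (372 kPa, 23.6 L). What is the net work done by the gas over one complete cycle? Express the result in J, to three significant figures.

W_net ≈ 1060 J

Leg (i): W = PΔV = (372)(37.2 − 23.6) = 5059 J.
Leg (ii): W = 0.
Leg (iii): W = PᵢVᵢ ln(V_f/Vᵢ) = (8779) ln(23.6/37.2) = -3995 J.
W_net = 5059 − 3995 = 1064 J.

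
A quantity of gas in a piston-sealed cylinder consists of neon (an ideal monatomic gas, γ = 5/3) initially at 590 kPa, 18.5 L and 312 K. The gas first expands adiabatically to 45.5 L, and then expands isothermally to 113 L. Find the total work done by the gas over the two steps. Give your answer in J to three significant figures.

Step 1 (adiabatic): W = (P₁V₁ − P₂V₂)/(γ−1) = (10915 − 5991)/0.667 = 7387 J.
After step 1: P = 131.7 kPa, V = 45.5 L, T = 171.2 K.
Step 2 (isothermal): W = P₁V₁ ln(V₂/V₁) = (5991) ln(113/45.5) = 5449 J.
W_total = 7387 + 5449 = 12836 J.

W_total ≈ 12800 J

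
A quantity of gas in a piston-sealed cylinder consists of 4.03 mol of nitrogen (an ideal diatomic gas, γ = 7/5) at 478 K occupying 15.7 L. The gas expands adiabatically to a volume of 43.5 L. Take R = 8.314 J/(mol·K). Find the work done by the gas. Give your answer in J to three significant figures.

Adiabatic: TV^(γ−1) = const with γ = 7/5.
T₂ = T₁ (V₁/V₂)^(γ−1) = 478 × (15.7/43.5)^0.4 = 478 × 0.6652 = 318 K.
W_by = nCᵥ(T₁ − T₂) = (4.03)(20.79)(478 − 318) = 13404 J.

W ≈ 13400 J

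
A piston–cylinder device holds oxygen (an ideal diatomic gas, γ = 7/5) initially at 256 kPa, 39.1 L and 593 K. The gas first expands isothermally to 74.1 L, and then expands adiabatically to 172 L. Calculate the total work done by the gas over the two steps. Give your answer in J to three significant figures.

Step 1 (isothermal): W = P₁V₁ ln(V₂/V₁) = (10010) ln(74.1/39.1) = 6399 J.
After step 1: P = 135.1 kPa, V = 74.1 L, T = 593 K.
Step 2 (adiabatic): W = (P₁V₁ − P₂V₂)/(γ−1) = (10010 − 7147)/0.4 = 7156 J.
W_total = 6399 + 7156 = 13555 J.

W_total ≈ 13600 J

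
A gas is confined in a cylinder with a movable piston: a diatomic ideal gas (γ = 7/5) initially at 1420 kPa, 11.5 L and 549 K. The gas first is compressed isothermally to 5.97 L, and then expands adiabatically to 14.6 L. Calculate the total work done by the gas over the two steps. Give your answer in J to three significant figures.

W_total ≈ 1570 J

Step 1 (isothermal): W = P₁V₁ ln(V₂/V₁) = (16330) ln(5.97/11.5) = -10706 J.
After step 1: P = 2735 kPa, V = 5.97 L, T = 549 K.
Step 2 (adiabatic): W = (P₁V₁ − P₂V₂)/(γ−1) = (16330 − 11419)/0.4 = 12277 J.
W_total = -10706 + 12277 = 1571 J.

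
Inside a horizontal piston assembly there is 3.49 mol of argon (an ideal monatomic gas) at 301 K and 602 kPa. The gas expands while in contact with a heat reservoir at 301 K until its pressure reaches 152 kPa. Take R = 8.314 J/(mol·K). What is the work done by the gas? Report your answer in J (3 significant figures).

W ≈ 12000 J

Isothermal process: W = nRT ln(V₂/V₁) = nRT ln(P₁/P₂).
W = (3.49)(8.314)(301) × ln(602/152)
  = 8734 × ln(3.961) = 8734 × 1.376
W_by_gas = 12021 J.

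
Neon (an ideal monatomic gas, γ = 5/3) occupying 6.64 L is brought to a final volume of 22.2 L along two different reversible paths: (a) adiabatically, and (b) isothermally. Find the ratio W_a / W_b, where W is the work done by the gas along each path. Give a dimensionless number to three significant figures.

W_a / W_b ≈ 0.687

Path (a) adiabatic: W = P₁V₁(1 − (V₁/V₂)^(γ−1))/(γ−1) → W_a/(P₁V₁) = 0.8291.
Path (b) isothermal: W = P₁V₁ ln(V₂/V₁) → W_b/(P₁V₁) = 1.207.
W_a / W_b = 0.8291 / 1.207 = 0.687.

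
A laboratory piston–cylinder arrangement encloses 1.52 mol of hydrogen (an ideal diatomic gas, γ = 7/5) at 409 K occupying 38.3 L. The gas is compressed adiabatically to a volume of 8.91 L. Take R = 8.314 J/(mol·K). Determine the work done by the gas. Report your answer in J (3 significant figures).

Adiabatic: TV^(γ−1) = const with γ = 7/5.
T₂ = T₁ (V₁/V₂)^(γ−1) = 409 × (38.3/8.91)^0.4 = 409 × 1.792 = 732.9 K.
W_by = nCᵥ(T₁ − T₂) = (1.52)(20.79)(409 − 732.9) = -10233 J.

W ≈ -10200 J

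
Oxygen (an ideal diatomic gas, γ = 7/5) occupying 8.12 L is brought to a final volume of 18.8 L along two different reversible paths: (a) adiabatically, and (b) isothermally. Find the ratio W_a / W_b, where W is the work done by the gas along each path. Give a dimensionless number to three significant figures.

Path (a) adiabatic: W = P₁V₁(1 − (V₁/V₂)^(γ−1))/(γ−1) → W_a/(P₁V₁) = 0.7131.
Path (b) isothermal: W = P₁V₁ ln(V₂/V₁) → W_b/(P₁V₁) = 0.8395.
W_a / W_b = 0.7131 / 0.8395 = 0.8494.

W_a / W_b ≈ 0.849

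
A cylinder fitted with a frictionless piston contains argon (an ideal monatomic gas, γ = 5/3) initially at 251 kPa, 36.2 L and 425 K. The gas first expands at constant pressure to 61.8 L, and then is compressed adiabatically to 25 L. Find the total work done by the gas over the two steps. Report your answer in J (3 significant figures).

Step 1 (isobaric): W = PΔV = (251 kPa)(61.8 − 36.2 L) = 6426 J.
After step 1: P = 251 kPa, V = 61.8 L, T = 725.6 K.
Step 2 (adiabatic): W = (P₁V₁ − P₂V₂)/(γ−1) = (15512 − 28359)/0.667 = -19271 J.
W_total = 6426 − 19271 = -12846 J.

W_total ≈ -12800 J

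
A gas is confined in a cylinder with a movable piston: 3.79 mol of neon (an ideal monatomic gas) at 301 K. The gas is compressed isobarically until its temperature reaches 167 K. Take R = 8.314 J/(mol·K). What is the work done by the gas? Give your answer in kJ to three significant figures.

W ≈ -4.22 kJ

Isobaric: W = P ΔV = nR ΔT.
W = (3.79)(8.314)(167 − 301) = -4222 J.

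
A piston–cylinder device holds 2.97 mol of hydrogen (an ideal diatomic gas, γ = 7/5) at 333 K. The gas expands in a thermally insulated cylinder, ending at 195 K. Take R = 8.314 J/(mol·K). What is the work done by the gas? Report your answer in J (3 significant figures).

Adiabatic ⇒ Q = 0, so W_by = −ΔU = nCᵥ(T₁ − T₂).
Cᵥ = 5R/2 = 20.79 J/(mol·K).
W = (2.97)(20.79)(333 − 195) = 8519 J.

W ≈ 8520 J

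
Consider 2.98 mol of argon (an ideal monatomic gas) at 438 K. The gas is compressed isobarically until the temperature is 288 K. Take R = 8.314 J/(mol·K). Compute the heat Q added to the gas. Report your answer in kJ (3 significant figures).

Isobaric: W = nRΔT = (2.98)(8.314)(-150) = -3716 J.
ΔU = nCᵥΔT with Cᵥ = 3R/2: ΔU = (2.98)(12.47)(-150) = -5575 J.
Q = ΔU + W = -5575 − 3716 = -9291 J.

Q ≈ -9.29 kJ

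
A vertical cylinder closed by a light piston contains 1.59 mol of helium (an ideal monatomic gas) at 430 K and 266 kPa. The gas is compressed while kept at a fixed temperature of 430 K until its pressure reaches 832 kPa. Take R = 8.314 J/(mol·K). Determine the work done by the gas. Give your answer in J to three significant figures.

Isothermal process: W = nRT ln(V₂/V₁) = nRT ln(P₁/P₂).
W = (1.59)(8.314)(430) × ln(266/832)
  = 5684 × ln(0.3197) = 5684 × -1.14
W_by_gas = -6482 J.

W ≈ -6480 J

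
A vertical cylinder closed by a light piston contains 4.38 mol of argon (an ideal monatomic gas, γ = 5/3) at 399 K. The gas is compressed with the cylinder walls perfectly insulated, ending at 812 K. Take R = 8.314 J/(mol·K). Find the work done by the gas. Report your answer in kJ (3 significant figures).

W ≈ -22.6 kJ

Adiabatic ⇒ Q = 0, so W_by = −ΔU = nCᵥ(T₁ − T₂).
Cᵥ = 3R/2 = 12.47 J/(mol·K).
W = (4.38)(12.47)(399 − 812) = -22559 J.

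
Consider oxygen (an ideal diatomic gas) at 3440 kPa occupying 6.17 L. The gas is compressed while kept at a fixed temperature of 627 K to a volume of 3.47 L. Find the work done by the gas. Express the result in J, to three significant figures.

W ≈ -12200 J

Isothermal: W = nRT ln(V₂/V₁) = P₁V₁ ln(V₂/V₁).
P₁V₁ = (3440 kPa)(6.17 L) = 21225 J.
W = 21225 × ln(3.47/6.17) = 21225 × -0.5755
W_by_gas = -12216 J.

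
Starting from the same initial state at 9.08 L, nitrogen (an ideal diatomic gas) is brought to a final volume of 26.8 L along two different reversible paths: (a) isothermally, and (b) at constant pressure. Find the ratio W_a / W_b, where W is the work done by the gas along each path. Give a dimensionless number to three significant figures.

W_a / W_b ≈ 0.555

Path (a) isothermal: W = P₁V₁ ln(V₂/V₁) → W_a/(P₁V₁) = 1.082.
Path (b) isobaric: W = P₁(V₂ − V₁) → W_b/(P₁V₁) = 1.952.
W_a / W_b = 1.082 / 1.952 = 0.5546.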